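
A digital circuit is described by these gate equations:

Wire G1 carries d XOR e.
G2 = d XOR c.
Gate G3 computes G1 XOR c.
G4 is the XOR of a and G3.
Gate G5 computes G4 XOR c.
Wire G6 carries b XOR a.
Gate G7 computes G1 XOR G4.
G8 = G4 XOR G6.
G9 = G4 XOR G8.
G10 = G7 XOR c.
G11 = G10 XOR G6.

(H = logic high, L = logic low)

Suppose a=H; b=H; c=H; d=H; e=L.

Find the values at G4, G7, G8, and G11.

G1 = d XOR e = H XOR L = H
G3 = G1 XOR c = H XOR H = L
G4 = a XOR G3 = H XOR L = H
G6 = b XOR a = H XOR H = L
G7 = G1 XOR G4 = H XOR H = L
G8 = G4 XOR G6 = H XOR L = H
G10 = G7 XOR c = L XOR H = H
G11 = G10 XOR G6 = H XOR L = H

G4 = H, G7 = L, G8 = H, G11 = H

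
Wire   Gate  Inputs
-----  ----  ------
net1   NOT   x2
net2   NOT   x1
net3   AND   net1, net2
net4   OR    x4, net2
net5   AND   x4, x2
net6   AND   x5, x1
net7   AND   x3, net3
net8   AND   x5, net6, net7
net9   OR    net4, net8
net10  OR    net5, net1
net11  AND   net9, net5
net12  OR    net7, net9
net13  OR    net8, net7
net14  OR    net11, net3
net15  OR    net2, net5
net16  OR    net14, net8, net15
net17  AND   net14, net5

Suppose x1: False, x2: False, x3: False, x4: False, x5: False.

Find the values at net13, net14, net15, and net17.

net1 = NOT x2 = NOT False = True
net2 = NOT x1 = NOT False = True
net3 = net1 AND net2 = True AND True = True
net4 = x4 OR net2 = False OR True = True
net5 = x4 AND x2 = False AND False = False
net6 = x5 AND x1 = False AND False = False
net7 = x3 AND net3 = False AND True = False
net8 = x5 AND net6 AND net7 = False AND False AND False = False
net9 = net4 OR net8 = True OR False = True
net11 = net9 AND net5 = True AND False = False
net13 = net8 OR net7 = False OR False = False
net14 = net11 OR net3 = False OR True = True
net15 = net2 OR net5 = True OR False = True
net17 = net14 AND net5 = True AND False = False

net13 = False, net14 = True, net15 = True, net17 = False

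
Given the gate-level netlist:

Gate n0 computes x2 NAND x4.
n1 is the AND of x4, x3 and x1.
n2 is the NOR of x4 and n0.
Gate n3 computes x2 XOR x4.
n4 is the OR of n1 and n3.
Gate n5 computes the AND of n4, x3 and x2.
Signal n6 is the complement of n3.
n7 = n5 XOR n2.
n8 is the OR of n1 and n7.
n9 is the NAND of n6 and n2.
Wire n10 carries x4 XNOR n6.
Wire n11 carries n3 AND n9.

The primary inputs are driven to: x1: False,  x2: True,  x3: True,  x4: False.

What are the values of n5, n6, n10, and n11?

n0 = x2 NAND x4 = True NAND False = True
n1 = x4 AND x3 AND x1 = False AND True AND False = False
n2 = x4 NOR n0 = False NOR True = False
n3 = x2 XOR x4 = True XOR False = True
n4 = n1 OR n3 = False OR True = True
n5 = n4 AND x3 AND x2 = True AND True AND True = True
n6 = NOT n3 = NOT True = False
n9 = n6 NAND n2 = False NAND False = True
n10 = x4 XNOR n6 = False XNOR False = True
n11 = n3 AND n9 = True AND True = True

n5 = True, n6 = False, n10 = True, n11 = True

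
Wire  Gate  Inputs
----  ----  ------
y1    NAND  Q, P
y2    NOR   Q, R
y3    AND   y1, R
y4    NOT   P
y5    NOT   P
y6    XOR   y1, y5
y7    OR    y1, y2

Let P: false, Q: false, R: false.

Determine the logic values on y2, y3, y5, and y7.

y2 = true; y3 = false; y5 = true; y7 = true

y1 = Q NAND P = false NAND false = true
y2 = Q NOR R = false NOR false = true
y3 = y1 AND R = true AND false = false
y5 = NOT P = NOT false = true
y7 = y1 OR y2 = true OR true = true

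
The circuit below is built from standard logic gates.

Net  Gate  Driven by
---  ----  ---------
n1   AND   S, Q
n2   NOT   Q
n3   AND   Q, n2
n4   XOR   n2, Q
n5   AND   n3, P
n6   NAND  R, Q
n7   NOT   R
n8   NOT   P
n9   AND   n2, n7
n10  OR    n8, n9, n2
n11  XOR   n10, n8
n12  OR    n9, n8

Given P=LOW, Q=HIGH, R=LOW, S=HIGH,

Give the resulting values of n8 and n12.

n8 = HIGH, n12 = HIGH

n2 = NOT Q = NOT HIGH = LOW
n7 = NOT R = NOT LOW = HIGH
n8 = NOT P = NOT LOW = HIGH
n9 = n2 AND n7 = LOW AND HIGH = LOW
n12 = n9 OR n8 = LOW OR HIGH = HIGH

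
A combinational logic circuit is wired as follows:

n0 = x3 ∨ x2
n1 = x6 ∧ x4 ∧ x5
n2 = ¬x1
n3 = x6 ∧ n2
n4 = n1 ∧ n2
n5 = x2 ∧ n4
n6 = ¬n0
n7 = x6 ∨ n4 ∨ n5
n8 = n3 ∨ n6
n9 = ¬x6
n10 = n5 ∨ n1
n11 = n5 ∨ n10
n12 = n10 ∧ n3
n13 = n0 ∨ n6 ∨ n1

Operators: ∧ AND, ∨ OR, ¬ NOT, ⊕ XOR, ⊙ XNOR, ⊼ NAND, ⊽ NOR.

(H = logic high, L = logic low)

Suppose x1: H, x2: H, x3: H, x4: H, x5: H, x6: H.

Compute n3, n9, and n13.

n0 = x3 OR x2 = H OR H = H
n1 = x6 AND x4 AND x5 = H AND H AND H = H
n2 = NOT x1 = NOT H = L
n3 = x6 AND n2 = H AND L = L
n6 = NOT n0 = NOT H = L
n9 = NOT x6 = NOT H = L
n13 = n0 OR n6 OR n1 = H OR L OR H = H

n3 = L; n9 = L; n13 = H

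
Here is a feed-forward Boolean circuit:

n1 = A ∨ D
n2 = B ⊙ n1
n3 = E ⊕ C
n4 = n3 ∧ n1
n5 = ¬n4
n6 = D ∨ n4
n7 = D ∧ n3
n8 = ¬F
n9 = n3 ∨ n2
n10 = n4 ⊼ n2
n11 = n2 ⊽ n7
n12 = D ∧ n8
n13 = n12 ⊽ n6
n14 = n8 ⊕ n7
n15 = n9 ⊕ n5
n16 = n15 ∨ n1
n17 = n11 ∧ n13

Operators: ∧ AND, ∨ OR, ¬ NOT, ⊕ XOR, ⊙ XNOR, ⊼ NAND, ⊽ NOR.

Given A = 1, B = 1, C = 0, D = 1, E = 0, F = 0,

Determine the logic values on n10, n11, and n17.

n1 = A OR D = 1 OR 1 = 1
n2 = B XNOR n1 = 1 XNOR 1 = 1
n3 = E XOR C = 0 XOR 0 = 0
n4 = n3 AND n1 = 0 AND 1 = 0
n6 = D OR n4 = 1 OR 0 = 1
n7 = D AND n3 = 1 AND 0 = 0
n8 = NOT F = NOT 0 = 1
n10 = n4 NAND n2 = 0 NAND 1 = 1
n11 = n2 NOR n7 = 1 NOR 0 = 0
n12 = D AND n8 = 1 AND 1 = 1
n13 = n12 NOR n6 = 1 NOR 1 = 0
n17 = n11 AND n13 = 0 AND 0 = 0

n10 = 1, n11 = 0, n17 = 0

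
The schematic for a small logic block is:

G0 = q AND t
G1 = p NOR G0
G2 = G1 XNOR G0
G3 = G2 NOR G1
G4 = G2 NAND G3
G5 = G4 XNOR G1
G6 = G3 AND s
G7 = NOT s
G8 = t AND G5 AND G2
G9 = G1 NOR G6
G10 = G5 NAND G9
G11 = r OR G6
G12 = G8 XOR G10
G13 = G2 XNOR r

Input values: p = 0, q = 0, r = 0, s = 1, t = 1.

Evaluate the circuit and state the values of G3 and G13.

G3 = 0; G13 = 1

G0 = q AND t = 0 AND 1 = 0
G1 = p NOR G0 = 0 NOR 0 = 1
G2 = G1 XNOR G0 = 1 XNOR 0 = 0
G3 = G2 NOR G1 = 0 NOR 1 = 0
G13 = G2 XNOR r = 0 XNOR 0 = 1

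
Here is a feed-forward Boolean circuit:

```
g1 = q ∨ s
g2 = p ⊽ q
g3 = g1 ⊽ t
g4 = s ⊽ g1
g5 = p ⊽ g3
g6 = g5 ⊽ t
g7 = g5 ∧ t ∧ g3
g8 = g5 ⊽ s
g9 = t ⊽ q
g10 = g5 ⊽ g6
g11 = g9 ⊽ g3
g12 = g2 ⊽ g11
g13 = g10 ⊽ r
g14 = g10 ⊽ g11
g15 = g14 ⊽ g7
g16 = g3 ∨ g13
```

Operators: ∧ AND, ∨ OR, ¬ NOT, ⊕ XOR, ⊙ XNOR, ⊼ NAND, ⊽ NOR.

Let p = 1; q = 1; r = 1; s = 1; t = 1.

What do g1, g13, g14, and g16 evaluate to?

g1 = 1  g13 = 0  g14 = 0  g16 = 0

g1 = q OR s = 1 OR 1 = 1
g3 = g1 NOR t = 1 NOR 1 = 0
g5 = p NOR g3 = 1 NOR 0 = 0
g6 = g5 NOR t = 0 NOR 1 = 0
g9 = t NOR q = 1 NOR 1 = 0
g10 = g5 NOR g6 = 0 NOR 0 = 1
g11 = g9 NOR g3 = 0 NOR 0 = 1
g13 = g10 NOR r = 1 NOR 1 = 0
g14 = g10 NOR g11 = 1 NOR 1 = 0
g16 = g3 OR g13 = 0 OR 0 = 0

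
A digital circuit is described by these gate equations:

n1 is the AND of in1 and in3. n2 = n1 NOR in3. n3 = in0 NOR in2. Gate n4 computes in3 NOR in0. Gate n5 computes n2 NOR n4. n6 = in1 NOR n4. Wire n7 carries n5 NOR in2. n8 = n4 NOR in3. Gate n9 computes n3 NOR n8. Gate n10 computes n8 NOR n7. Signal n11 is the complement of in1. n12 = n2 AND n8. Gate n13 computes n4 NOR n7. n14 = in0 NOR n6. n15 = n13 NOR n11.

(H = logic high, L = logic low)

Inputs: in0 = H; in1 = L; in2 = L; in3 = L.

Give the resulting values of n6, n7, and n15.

n6 = H  n7 = H  n15 = L

n1 = in1 AND in3 = L AND L = L
n2 = n1 NOR in3 = L NOR L = H
n4 = in3 NOR in0 = L NOR H = L
n5 = n2 NOR n4 = H NOR L = L
n6 = in1 NOR n4 = L NOR L = H
n7 = n5 NOR in2 = L NOR L = H
n11 = NOT in1 = NOT L = H
n13 = n4 NOR n7 = L NOR H = L
n15 = n13 NOR n11 = L NOR H = L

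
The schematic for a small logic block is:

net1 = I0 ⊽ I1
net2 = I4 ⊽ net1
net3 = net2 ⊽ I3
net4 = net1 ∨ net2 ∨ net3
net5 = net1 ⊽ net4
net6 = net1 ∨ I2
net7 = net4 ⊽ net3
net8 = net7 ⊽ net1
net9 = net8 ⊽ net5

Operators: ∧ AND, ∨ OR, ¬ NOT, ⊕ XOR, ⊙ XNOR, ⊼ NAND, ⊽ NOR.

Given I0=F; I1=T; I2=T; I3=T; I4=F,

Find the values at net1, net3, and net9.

net1 = I0 NOR I1 = F NOR T = F
net2 = I4 NOR net1 = F NOR F = T
net3 = net2 NOR I3 = T NOR T = F
net4 = net1 OR net2 OR net3 = F OR T OR F = T
net5 = net1 NOR net4 = F NOR T = F
net7 = net4 NOR net3 = T NOR F = F
net8 = net7 NOR net1 = F NOR F = T
net9 = net8 NOR net5 = T NOR F = F

net1 = F; net3 = F; net9 = F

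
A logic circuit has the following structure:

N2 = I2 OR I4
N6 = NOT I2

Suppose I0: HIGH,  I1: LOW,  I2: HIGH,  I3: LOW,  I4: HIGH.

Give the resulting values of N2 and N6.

N2 = HIGH, N6 = LOW

N2 = HIGH OR HIGH = HIGH
N6 = NOT HIGH = LOW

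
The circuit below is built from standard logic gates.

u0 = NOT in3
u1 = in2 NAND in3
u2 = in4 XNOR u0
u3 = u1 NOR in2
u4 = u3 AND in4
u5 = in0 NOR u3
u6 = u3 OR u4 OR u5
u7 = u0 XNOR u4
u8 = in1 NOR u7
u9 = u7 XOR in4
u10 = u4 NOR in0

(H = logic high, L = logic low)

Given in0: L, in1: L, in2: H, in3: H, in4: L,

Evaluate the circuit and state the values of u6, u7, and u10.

u0 = NOT in3 = NOT H = L
u1 = in2 NAND in3 = H NAND H = L
u3 = u1 NOR in2 = L NOR H = L
u4 = u3 AND in4 = L AND L = L
u5 = in0 NOR u3 = L NOR L = H
u6 = u3 OR u4 OR u5 = L OR L OR H = H
u7 = u0 XNOR u4 = L XNOR L = H
u10 = u4 NOR in0 = L NOR L = H

u6 = H; u7 = H; u10 = H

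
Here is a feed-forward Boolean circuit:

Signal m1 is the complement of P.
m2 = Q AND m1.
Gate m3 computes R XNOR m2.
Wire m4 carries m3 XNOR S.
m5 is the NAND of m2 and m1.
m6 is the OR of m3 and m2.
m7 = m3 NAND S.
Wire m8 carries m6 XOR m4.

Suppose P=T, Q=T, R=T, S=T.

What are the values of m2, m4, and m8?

m1 = NOT P = NOT T = F
m2 = Q AND m1 = T AND F = F
m3 = R XNOR m2 = T XNOR F = F
m4 = m3 XNOR S = F XNOR T = F
m6 = m3 OR m2 = F OR F = F
m8 = m6 XOR m4 = F XOR F = F

m2 = F  m4 = F  m8 = F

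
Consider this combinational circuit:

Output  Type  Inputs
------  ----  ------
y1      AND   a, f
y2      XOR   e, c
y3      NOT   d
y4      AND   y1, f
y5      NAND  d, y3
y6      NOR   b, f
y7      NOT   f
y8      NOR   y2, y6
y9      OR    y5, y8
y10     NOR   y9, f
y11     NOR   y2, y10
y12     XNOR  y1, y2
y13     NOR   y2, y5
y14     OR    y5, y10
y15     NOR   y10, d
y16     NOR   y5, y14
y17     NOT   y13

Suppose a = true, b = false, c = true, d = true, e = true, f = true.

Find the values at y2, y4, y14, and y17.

y1 = a AND f = true AND true = true
y2 = e XOR c = true XOR true = false
y3 = NOT d = NOT true = false
y4 = y1 AND f = true AND true = true
y5 = d NAND y3 = true NAND false = true
y6 = b NOR f = false NOR true = false
y8 = y2 NOR y6 = false NOR false = true
y9 = y5 OR y8 = true OR true = true
y10 = y9 NOR f = true NOR true = false
y13 = y2 NOR y5 = false NOR true = false
y14 = y5 OR y10 = true OR false = true
y17 = NOT y13 = NOT false = true

y2 = false, y4 = true, y14 = true, y17 = true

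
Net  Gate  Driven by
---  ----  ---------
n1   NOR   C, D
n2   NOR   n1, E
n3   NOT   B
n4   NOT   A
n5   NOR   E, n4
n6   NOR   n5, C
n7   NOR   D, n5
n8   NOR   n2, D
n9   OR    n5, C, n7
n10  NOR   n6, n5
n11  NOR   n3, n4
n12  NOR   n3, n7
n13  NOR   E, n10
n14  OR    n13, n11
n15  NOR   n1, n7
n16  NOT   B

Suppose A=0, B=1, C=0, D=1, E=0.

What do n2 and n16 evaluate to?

n2 = 1; n16 = 0

n1 = C NOR D = 0 NOR 1 = 0
n2 = n1 NOR E = 0 NOR 0 = 1
n16 = NOT B = NOT 1 = 0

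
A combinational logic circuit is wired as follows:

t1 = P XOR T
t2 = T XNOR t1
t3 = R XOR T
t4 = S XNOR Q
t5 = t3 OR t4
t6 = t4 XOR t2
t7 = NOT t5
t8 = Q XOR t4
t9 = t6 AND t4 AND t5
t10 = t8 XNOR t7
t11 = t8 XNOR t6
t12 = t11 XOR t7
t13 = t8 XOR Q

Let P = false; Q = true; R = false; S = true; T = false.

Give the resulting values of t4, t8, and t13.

t4 = true  t8 = false  t13 = true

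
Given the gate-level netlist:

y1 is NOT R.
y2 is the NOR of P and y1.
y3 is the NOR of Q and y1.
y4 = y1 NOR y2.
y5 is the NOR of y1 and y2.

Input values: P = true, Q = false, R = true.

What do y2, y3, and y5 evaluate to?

y2 = false, y3 = true, y5 = true

y1 = NOT R = NOT true = false
y2 = P NOR y1 = true NOR false = false
y3 = Q NOR y1 = false NOR false = true
y5 = y1 NOR y2 = false NOR false = true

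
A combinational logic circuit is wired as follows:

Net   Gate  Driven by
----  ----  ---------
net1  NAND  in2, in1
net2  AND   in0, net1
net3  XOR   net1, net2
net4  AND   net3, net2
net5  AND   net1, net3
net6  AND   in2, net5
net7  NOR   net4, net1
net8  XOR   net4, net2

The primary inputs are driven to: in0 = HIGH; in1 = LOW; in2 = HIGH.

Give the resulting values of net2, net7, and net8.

net2 = HIGH, net7 = LOW, net8 = HIGH

net1 = in2 NAND in1 = HIGH NAND LOW = HIGH
net2 = in0 AND net1 = HIGH AND HIGH = HIGH
net3 = net1 XOR net2 = HIGH XOR HIGH = LOW
net4 = net3 AND net2 = LOW AND HIGH = LOW
net7 = net4 NOR net1 = LOW NOR HIGH = LOW
net8 = net4 XOR net2 = LOW XOR HIGH = HIGH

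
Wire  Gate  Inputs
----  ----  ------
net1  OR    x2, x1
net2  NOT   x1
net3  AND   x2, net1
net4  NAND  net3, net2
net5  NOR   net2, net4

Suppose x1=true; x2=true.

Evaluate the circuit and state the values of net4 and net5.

net1 = x2 OR x1 = true OR true = true
net2 = NOT x1 = NOT true = false
net3 = x2 AND net1 = true AND true = true
net4 = net3 NAND net2 = true NAND false = true
net5 = net2 NOR net4 = false NOR true = false

net4 = true; net5 = false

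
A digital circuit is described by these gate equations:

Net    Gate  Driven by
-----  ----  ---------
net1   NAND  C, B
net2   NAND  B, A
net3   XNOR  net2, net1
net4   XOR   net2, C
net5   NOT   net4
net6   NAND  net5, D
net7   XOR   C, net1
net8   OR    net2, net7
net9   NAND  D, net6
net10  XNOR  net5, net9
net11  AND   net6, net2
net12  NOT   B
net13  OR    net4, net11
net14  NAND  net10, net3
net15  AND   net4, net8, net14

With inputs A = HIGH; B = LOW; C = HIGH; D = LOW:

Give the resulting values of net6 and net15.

net1 = C NAND B = HIGH NAND LOW = HIGH
net2 = B NAND A = LOW NAND HIGH = HIGH
net3 = net2 XNOR net1 = HIGH XNOR HIGH = HIGH
net4 = net2 XOR C = HIGH XOR HIGH = LOW
net5 = NOT net4 = NOT LOW = HIGH
net6 = net5 NAND D = HIGH NAND LOW = HIGH
net7 = C XOR net1 = HIGH XOR HIGH = LOW
net8 = net2 OR net7 = HIGH OR LOW = HIGH
net9 = D NAND net6 = LOW NAND HIGH = HIGH
net10 = net5 XNOR net9 = HIGH XNOR HIGH = HIGH
net14 = net10 NAND net3 = HIGH NAND HIGH = LOW
net15 = net4 AND net8 AND net14 = LOW AND HIGH AND LOW = LOW

net6 = HIGH  net15 = LOW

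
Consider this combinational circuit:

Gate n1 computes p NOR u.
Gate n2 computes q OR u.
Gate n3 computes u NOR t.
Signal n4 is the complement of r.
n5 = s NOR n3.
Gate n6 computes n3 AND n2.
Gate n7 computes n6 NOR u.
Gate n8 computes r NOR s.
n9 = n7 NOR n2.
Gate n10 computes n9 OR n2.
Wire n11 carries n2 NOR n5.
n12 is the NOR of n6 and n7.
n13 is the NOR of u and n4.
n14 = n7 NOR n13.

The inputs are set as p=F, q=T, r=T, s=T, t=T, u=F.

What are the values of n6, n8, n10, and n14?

n6 = F; n8 = F; n10 = T; n14 = F

n2 = q OR u = T OR F = T
n3 = u NOR t = F NOR T = F
n4 = NOT r = NOT T = F
n6 = n3 AND n2 = F AND T = F
n7 = n6 NOR u = F NOR F = T
n8 = r NOR s = T NOR T = F
n9 = n7 NOR n2 = T NOR T = F
n10 = n9 OR n2 = F OR T = T
n13 = u NOR n4 = F NOR F = T
n14 = n7 NOR n13 = T NOR T = F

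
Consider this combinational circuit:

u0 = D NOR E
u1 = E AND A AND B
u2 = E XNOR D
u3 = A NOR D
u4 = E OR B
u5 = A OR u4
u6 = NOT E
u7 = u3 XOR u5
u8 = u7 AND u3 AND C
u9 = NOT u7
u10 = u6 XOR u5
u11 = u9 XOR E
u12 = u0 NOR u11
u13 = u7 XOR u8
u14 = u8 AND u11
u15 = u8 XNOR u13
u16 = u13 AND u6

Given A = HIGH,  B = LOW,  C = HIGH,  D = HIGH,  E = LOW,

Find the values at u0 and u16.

u0 = D NOR E = HIGH NOR LOW = LOW
u3 = A NOR D = HIGH NOR HIGH = LOW
u4 = E OR B = LOW OR LOW = LOW
u5 = A OR u4 = HIGH OR LOW = HIGH
u6 = NOT E = NOT LOW = HIGH
u7 = u3 XOR u5 = LOW XOR HIGH = HIGH
u8 = u7 AND u3 AND C = HIGH AND LOW AND HIGH = LOW
u13 = u7 XOR u8 = HIGH XOR LOW = HIGH
u16 = u13 AND u6 = HIGH AND HIGH = HIGH

u0 = LOW, u16 = HIGH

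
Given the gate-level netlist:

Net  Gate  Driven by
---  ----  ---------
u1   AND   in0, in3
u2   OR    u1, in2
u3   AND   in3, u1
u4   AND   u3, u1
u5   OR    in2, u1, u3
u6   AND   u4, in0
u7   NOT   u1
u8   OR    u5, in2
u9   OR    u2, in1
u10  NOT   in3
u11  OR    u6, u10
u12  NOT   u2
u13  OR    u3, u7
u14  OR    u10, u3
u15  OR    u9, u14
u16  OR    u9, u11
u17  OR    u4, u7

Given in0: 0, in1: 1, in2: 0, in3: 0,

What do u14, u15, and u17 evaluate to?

u1 = in0 AND in3 = 0 AND 0 = 0
u2 = u1 OR in2 = 0 OR 0 = 0
u3 = in3 AND u1 = 0 AND 0 = 0
u4 = u3 AND u1 = 0 AND 0 = 0
u7 = NOT u1 = NOT 0 = 1
u9 = u2 OR in1 = 0 OR 1 = 1
u10 = NOT in3 = NOT 0 = 1
u14 = u10 OR u3 = 1 OR 0 = 1
u15 = u9 OR u14 = 1 OR 1 = 1
u17 = u4 OR u7 = 0 OR 1 = 1

u14 = 1  u15 = 1  u17 = 1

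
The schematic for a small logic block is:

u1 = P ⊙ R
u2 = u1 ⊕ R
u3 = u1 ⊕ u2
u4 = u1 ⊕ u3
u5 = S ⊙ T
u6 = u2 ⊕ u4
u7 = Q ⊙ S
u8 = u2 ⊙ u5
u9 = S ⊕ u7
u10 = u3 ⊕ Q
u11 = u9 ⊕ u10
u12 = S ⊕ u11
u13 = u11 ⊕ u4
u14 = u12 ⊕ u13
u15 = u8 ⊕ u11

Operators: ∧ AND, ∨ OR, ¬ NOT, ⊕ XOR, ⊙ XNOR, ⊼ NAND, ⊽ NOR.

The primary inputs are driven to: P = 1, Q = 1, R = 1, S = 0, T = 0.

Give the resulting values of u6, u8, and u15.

u6 = 0, u8 = 0, u15 = 0

u1 = P XNOR R = 1 XNOR 1 = 1
u2 = u1 XOR R = 1 XOR 1 = 0
u3 = u1 XOR u2 = 1 XOR 0 = 1
u4 = u1 XOR u3 = 1 XOR 1 = 0
u5 = S XNOR T = 0 XNOR 0 = 1
u6 = u2 XOR u4 = 0 XOR 0 = 0
u7 = Q XNOR S = 1 XNOR 0 = 0
u8 = u2 XNOR u5 = 0 XNOR 1 = 0
u9 = S XOR u7 = 0 XOR 0 = 0
u10 = u3 XOR Q = 1 XOR 1 = 0
u11 = u9 XOR u10 = 0 XOR 0 = 0
u15 = u8 XOR u11 = 0 XOR 0 = 0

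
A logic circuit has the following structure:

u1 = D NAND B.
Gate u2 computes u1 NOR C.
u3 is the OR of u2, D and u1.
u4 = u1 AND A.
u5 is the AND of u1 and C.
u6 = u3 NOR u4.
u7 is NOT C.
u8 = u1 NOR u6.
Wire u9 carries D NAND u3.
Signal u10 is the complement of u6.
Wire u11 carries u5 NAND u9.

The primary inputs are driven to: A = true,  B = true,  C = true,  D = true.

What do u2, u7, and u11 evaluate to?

u2 = false  u7 = false  u11 = true

u1 = D NAND B = true NAND true = false
u2 = u1 NOR C = false NOR true = false
u3 = u2 OR D OR u1 = false OR true OR false = true
u5 = u1 AND C = false AND true = false
u7 = NOT C = NOT true = false
u9 = D NAND u3 = true NAND true = false
u11 = u5 NAND u9 = false NAND false = true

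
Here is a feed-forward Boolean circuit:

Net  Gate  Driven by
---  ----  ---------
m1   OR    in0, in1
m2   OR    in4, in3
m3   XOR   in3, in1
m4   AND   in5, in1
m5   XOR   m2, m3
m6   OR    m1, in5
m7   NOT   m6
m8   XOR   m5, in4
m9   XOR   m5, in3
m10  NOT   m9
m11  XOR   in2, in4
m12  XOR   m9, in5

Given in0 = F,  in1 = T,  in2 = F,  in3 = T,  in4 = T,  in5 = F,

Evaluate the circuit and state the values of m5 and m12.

m5 = T, m12 = F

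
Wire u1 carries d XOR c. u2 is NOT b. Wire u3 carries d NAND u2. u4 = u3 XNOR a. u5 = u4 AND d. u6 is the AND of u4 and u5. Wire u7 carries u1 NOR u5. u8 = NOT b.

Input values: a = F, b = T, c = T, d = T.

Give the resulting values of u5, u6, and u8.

u2 = NOT b = NOT T = F
u3 = d NAND u2 = T NAND F = T
u4 = u3 XNOR a = T XNOR F = F
u5 = u4 AND d = F AND T = F
u6 = u4 AND u5 = F AND F = F
u8 = NOT b = NOT T = F

u5 = F  u6 = F  u8 = F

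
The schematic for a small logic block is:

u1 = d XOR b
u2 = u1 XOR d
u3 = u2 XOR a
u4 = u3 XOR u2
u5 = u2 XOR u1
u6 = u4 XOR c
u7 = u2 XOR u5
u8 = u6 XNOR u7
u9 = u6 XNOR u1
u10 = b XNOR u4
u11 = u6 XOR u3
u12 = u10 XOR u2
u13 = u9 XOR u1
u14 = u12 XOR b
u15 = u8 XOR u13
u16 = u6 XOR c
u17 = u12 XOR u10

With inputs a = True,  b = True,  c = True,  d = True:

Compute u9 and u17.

u1 = d XOR b = True XOR True = False
u2 = u1 XOR d = False XOR True = True
u3 = u2 XOR a = True XOR True = False
u4 = u3 XOR u2 = False XOR True = True
u6 = u4 XOR c = True XOR True = False
u9 = u6 XNOR u1 = False XNOR False = True
u10 = b XNOR u4 = True XNOR True = True
u12 = u10 XOR u2 = True XOR True = False
u17 = u12 XOR u10 = False XOR True = True

u9 = True  u17 = True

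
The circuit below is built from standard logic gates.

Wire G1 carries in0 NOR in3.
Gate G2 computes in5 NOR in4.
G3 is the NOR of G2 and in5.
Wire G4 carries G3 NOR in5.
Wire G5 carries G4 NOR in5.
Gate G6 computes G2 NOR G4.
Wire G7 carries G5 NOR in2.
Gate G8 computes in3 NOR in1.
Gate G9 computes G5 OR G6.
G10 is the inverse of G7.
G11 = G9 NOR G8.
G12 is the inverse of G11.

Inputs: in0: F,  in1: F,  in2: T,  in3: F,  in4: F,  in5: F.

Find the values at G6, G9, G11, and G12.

G6 = F, G9 = F, G11 = F, G12 = T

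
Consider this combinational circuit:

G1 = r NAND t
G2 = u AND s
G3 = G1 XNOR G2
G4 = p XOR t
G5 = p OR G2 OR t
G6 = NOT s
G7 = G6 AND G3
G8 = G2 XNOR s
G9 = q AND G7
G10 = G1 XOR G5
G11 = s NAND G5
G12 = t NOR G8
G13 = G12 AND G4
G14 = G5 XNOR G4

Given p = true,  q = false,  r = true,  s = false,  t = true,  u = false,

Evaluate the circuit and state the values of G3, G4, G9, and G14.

G3 = true  G4 = false  G9 = false  G14 = false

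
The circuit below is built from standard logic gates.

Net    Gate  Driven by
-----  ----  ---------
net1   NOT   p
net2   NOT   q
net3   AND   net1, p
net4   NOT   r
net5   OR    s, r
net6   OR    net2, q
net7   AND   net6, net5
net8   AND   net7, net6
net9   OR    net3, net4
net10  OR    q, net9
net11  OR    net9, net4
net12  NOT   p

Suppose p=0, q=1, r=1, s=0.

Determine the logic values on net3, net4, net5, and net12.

net1 = NOT p = NOT 0 = 1
net3 = net1 AND p = 1 AND 0 = 0
net4 = NOT r = NOT 1 = 0
net5 = s OR r = 0 OR 1 = 1
net12 = NOT p = NOT 0 = 1

net3 = 0; net4 = 0; net5 = 1; net12 = 1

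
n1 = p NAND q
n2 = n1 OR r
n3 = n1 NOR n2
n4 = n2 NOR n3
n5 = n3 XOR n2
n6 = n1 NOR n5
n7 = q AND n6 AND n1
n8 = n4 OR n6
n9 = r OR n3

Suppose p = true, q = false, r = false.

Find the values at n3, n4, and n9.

n1 = p NAND q = true NAND false = true
n2 = n1 OR r = true OR false = true
n3 = n1 NOR n2 = true NOR true = false
n4 = n2 NOR n3 = true NOR false = false
n9 = r OR n3 = false OR false = false

n3 = false; n4 = false; n9 = false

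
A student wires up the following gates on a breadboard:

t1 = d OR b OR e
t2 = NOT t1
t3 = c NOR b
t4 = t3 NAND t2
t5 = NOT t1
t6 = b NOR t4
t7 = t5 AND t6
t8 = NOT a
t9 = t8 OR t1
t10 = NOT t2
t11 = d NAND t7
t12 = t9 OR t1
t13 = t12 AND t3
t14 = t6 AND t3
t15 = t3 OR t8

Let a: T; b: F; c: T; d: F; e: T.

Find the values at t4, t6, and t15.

t4 = T, t6 = F, t15 = F

t1 = d OR b OR e = F OR F OR T = T
t2 = NOT t1 = NOT T = F
t3 = c NOR b = T NOR F = F
t4 = t3 NAND t2 = F NAND F = T
t6 = b NOR t4 = F NOR T = F
t8 = NOT a = NOT T = F
t15 = t3 OR t8 = F OR F = F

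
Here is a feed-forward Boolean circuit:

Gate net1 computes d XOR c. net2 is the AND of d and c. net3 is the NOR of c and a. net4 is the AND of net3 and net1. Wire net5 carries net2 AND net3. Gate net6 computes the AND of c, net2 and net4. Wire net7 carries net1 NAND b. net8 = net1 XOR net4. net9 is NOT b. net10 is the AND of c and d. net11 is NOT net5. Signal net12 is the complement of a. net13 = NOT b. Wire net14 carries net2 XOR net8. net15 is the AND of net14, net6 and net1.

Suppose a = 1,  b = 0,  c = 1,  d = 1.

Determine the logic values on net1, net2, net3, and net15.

net1 = d XOR c = 1 XOR 1 = 0
net2 = d AND c = 1 AND 1 = 1
net3 = c NOR a = 1 NOR 1 = 0
net4 = net3 AND net1 = 0 AND 0 = 0
net6 = c AND net2 AND net4 = 1 AND 1 AND 0 = 0
net8 = net1 XOR net4 = 0 XOR 0 = 0
net14 = net2 XOR net8 = 1 XOR 0 = 1
net15 = net14 AND net6 AND net1 = 1 AND 0 AND 0 = 0

net1 = 0, net2 = 1, net3 = 0, net15 = 0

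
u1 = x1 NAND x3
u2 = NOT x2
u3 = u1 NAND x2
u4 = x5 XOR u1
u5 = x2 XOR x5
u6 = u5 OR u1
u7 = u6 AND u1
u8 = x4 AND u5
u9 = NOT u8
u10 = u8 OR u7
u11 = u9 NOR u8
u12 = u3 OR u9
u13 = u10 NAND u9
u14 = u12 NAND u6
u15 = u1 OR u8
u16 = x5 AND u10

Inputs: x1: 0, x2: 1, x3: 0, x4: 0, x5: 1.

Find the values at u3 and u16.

u3 = 0; u16 = 1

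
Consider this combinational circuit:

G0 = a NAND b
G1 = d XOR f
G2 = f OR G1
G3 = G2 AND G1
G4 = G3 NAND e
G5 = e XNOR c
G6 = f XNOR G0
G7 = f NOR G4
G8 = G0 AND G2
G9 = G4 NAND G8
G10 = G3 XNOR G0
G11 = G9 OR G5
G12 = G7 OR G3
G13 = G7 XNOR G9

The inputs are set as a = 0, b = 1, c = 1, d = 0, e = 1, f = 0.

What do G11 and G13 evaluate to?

G0 = a NAND b = 0 NAND 1 = 1
G1 = d XOR f = 0 XOR 0 = 0
G2 = f OR G1 = 0 OR 0 = 0
G3 = G2 AND G1 = 0 AND 0 = 0
G4 = G3 NAND e = 0 NAND 1 = 1
G5 = e XNOR c = 1 XNOR 1 = 1
G7 = f NOR G4 = 0 NOR 1 = 0
G8 = G0 AND G2 = 1 AND 0 = 0
G9 = G4 NAND G8 = 1 NAND 0 = 1
G11 = G9 OR G5 = 1 OR 1 = 1
G13 = G7 XNOR G9 = 0 XNOR 1 = 0

G11 = 1  G13 = 0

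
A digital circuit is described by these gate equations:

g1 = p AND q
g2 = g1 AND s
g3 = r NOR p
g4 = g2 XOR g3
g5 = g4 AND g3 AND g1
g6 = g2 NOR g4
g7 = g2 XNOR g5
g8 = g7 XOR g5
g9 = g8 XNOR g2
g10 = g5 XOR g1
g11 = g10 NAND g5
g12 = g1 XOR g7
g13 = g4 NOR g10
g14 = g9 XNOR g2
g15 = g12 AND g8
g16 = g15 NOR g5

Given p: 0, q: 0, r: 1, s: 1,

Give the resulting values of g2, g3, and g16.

g2 = 0  g3 = 0  g16 = 0

g1 = p AND q = 0 AND 0 = 0
g2 = g1 AND s = 0 AND 1 = 0
g3 = r NOR p = 1 NOR 0 = 0
g4 = g2 XOR g3 = 0 XOR 0 = 0
g5 = g4 AND g3 AND g1 = 0 AND 0 AND 0 = 0
g7 = g2 XNOR g5 = 0 XNOR 0 = 1
g8 = g7 XOR g5 = 1 XOR 0 = 1
g12 = g1 XOR g7 = 0 XOR 1 = 1
g15 = g12 AND g8 = 1 AND 1 = 1
g16 = g15 NOR g5 = 1 NOR 0 = 0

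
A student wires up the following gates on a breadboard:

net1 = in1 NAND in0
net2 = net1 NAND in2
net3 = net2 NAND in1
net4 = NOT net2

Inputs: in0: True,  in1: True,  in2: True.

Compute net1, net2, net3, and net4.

net1 = False, net2 = True, net3 = False, net4 = False

net1 = in1 NAND in0 = True NAND True = False
net2 = net1 NAND in2 = False NAND True = True
net3 = net2 NAND in1 = True NAND True = False
net4 = NOT net2 = NOT True = False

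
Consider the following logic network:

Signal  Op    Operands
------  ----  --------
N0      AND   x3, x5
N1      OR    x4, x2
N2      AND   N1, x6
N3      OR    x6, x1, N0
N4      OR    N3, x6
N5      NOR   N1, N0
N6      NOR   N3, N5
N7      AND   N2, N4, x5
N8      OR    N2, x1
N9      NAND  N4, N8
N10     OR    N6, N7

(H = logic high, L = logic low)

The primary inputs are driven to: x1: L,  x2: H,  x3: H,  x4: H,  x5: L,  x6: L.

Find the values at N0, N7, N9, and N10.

N0 = L  N7 = L  N9 = H  N10 = H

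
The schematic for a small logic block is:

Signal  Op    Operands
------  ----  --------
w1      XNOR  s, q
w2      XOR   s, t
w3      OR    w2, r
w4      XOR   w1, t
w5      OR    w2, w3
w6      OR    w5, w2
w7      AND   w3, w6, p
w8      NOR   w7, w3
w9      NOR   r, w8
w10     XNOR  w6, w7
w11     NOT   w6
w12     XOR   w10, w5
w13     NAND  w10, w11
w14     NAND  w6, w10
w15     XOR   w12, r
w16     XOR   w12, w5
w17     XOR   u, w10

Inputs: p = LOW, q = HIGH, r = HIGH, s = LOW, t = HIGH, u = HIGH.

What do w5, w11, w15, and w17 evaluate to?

w2 = s XOR t = LOW XOR HIGH = HIGH
w3 = w2 OR r = HIGH OR HIGH = HIGH
w5 = w2 OR w3 = HIGH OR HIGH = HIGH
w6 = w5 OR w2 = HIGH OR HIGH = HIGH
w7 = w3 AND w6 AND p = HIGH AND HIGH AND LOW = LOW
w10 = w6 XNOR w7 = HIGH XNOR LOW = LOW
w11 = NOT w6 = NOT HIGH = LOW
w12 = w10 XOR w5 = LOW XOR HIGH = HIGH
w15 = w12 XOR r = HIGH XOR HIGH = LOW
w17 = u XOR w10 = HIGH XOR LOW = HIGH

w5 = HIGH  w11 = LOW  w15 = LOW  w17 = HIGH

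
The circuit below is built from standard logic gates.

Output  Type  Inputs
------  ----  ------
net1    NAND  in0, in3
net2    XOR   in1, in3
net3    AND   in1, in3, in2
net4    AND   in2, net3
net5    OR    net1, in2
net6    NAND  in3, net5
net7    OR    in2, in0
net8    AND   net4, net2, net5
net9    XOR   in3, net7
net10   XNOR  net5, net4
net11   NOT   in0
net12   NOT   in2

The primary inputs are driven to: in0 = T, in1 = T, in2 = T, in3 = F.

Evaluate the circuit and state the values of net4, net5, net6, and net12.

net1 = in0 NAND in3 = T NAND F = T
net3 = in1 AND in3 AND in2 = T AND F AND T = F
net4 = in2 AND net3 = T AND F = F
net5 = net1 OR in2 = T OR T = T
net6 = in3 NAND net5 = F NAND T = T
net12 = NOT in2 = NOT T = F

net4 = F; net5 = T; net6 = T; net12 = F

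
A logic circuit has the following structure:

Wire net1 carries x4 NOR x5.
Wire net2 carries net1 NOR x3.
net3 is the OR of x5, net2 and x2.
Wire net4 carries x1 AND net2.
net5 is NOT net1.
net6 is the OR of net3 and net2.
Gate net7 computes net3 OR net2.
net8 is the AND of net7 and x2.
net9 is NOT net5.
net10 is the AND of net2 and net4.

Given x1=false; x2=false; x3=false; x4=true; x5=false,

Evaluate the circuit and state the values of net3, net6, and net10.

net1 = x4 NOR x5 = true NOR false = false
net2 = net1 NOR x3 = false NOR false = true
net3 = x5 OR net2 OR x2 = false OR true OR false = true
net4 = x1 AND net2 = false AND true = false
net6 = net3 OR net2 = true OR true = true
net10 = net2 AND net4 = true AND false = false

net3 = true, net6 = true, net10 = false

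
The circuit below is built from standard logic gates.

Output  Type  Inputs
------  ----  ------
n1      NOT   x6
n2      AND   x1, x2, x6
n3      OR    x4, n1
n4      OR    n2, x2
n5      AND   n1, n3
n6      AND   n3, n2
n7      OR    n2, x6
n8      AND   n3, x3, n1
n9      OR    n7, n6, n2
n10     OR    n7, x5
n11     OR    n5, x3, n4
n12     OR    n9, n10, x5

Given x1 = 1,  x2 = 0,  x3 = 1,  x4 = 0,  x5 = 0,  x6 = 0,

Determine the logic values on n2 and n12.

n2 = 0  n12 = 0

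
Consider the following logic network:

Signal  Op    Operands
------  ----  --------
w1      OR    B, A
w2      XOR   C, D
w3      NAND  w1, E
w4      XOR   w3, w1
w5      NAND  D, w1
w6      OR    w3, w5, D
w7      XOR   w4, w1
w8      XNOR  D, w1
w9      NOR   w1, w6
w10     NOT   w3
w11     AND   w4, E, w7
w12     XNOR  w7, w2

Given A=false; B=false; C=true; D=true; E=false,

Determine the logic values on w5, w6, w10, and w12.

w1 = B OR A = false OR false = false
w2 = C XOR D = true XOR true = false
w3 = w1 NAND E = false NAND false = true
w4 = w3 XOR w1 = true XOR false = true
w5 = D NAND w1 = true NAND false = true
w6 = w3 OR w5 OR D = true OR true OR true = true
w7 = w4 XOR w1 = true XOR false = true
w10 = NOT w3 = NOT true = false
w12 = w7 XNOR w2 = true XNOR false = false

w5 = true; w6 = true; w10 = false; w12 = false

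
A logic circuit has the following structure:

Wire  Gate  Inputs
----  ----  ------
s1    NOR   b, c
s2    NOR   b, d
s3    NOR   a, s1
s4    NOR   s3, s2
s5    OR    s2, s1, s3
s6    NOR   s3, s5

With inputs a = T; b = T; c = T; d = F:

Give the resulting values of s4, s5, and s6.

s1 = b NOR c = T NOR T = F
s2 = b NOR d = T NOR F = F
s3 = a NOR s1 = T NOR F = F
s4 = s3 NOR s2 = F NOR F = T
s5 = s2 OR s1 OR s3 = F OR F OR F = F
s6 = s3 NOR s5 = F NOR F = T

s4 = T, s5 = F, s6 = T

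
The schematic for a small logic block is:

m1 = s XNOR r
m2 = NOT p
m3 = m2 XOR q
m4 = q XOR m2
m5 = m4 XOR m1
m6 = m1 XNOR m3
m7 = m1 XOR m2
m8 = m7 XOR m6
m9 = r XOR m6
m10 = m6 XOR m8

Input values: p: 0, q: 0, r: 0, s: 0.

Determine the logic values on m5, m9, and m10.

m5 = 0, m9 = 1, m10 = 0

m1 = s XNOR r = 0 XNOR 0 = 1
m2 = NOT p = NOT 0 = 1
m3 = m2 XOR q = 1 XOR 0 = 1
m4 = q XOR m2 = 0 XOR 1 = 1
m5 = m4 XOR m1 = 1 XOR 1 = 0
m6 = m1 XNOR m3 = 1 XNOR 1 = 1
m7 = m1 XOR m2 = 1 XOR 1 = 0
m8 = m7 XOR m6 = 0 XOR 1 = 1
m9 = r XOR m6 = 0 XOR 1 = 1
m10 = m6 XOR m8 = 1 XOR 1 = 0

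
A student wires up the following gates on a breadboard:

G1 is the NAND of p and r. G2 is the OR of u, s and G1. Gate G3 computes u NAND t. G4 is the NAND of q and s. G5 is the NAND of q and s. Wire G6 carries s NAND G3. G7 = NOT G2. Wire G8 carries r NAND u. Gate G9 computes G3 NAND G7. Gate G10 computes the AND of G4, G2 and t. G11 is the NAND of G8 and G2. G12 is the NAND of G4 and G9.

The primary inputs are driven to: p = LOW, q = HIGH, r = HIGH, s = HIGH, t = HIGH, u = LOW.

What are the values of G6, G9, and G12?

G6 = LOW  G9 = HIGH  G12 = HIGH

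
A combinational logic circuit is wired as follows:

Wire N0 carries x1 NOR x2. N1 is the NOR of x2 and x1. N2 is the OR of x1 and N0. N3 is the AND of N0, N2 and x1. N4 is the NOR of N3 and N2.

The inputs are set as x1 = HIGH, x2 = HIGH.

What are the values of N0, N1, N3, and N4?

N0 = x1 NOR x2 = HIGH NOR HIGH = LOW
N1 = x2 NOR x1 = HIGH NOR HIGH = LOW
N2 = x1 OR N0 = HIGH OR LOW = HIGH
N3 = N0 AND N2 AND x1 = LOW AND HIGH AND HIGH = LOW
N4 = N3 NOR N2 = LOW NOR HIGH = LOW

N0 = LOW, N1 = LOW, N3 = LOW, N4 = LOW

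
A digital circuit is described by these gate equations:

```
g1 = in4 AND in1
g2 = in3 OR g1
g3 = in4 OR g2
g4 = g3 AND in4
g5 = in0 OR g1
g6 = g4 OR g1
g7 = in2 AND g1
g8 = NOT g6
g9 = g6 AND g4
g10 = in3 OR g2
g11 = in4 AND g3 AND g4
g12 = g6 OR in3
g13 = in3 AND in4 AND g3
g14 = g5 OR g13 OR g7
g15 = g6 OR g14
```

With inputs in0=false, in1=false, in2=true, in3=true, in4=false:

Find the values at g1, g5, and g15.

g1 = in4 AND in1 = false AND false = false
g2 = in3 OR g1 = true OR false = true
g3 = in4 OR g2 = false OR true = true
g4 = g3 AND in4 = true AND false = false
g5 = in0 OR g1 = false OR false = false
g6 = g4 OR g1 = false OR false = false
g7 = in2 AND g1 = true AND false = false
g13 = in3 AND in4 AND g3 = true AND false AND true = false
g14 = g5 OR g13 OR g7 = false OR false OR false = false
g15 = g6 OR g14 = false OR false = false

g1 = false  g5 = false  g15 = false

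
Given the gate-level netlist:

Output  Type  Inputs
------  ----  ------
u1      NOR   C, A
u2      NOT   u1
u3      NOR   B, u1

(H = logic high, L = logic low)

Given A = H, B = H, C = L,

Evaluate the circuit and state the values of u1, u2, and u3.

u1 = L, u2 = H, u3 = L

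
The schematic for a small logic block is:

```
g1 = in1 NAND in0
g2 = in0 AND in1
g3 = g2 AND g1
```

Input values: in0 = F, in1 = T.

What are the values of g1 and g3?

g1 = T; g3 = F

g1 = in1 NAND in0 = T NAND F = T
g2 = in0 AND in1 = F AND T = F
g3 = g2 AND g1 = F AND T = F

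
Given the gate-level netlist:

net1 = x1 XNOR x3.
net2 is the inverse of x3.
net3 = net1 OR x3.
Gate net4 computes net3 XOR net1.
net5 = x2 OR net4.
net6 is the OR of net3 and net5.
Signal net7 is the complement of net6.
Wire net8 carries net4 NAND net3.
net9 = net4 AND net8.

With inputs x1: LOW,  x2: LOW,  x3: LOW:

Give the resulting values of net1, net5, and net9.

net1 = HIGH, net5 = LOW, net9 = LOW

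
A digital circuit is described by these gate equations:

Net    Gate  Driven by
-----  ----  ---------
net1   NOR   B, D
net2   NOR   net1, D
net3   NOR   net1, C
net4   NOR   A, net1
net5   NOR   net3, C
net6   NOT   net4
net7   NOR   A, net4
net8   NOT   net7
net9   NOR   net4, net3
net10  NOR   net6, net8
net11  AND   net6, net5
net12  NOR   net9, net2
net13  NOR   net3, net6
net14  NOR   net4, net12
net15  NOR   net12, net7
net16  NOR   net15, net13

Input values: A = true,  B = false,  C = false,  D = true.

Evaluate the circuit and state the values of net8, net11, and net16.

net8 = true, net11 = false, net16 = true

net1 = B NOR D = false NOR true = false
net2 = net1 NOR D = false NOR true = false
net3 = net1 NOR C = false NOR false = true
net4 = A NOR net1 = true NOR false = false
net5 = net3 NOR C = true NOR false = false
net6 = NOT net4 = NOT false = true
net7 = A NOR net4 = true NOR false = false
net8 = NOT net7 = NOT false = true
net9 = net4 NOR net3 = false NOR true = false
net11 = net6 AND net5 = true AND false = false
net12 = net9 NOR net2 = false NOR false = true
net13 = net3 NOR net6 = true NOR true = false
net15 = net12 NOR net7 = true NOR false = false
net16 = net15 NOR net13 = false NOR false = true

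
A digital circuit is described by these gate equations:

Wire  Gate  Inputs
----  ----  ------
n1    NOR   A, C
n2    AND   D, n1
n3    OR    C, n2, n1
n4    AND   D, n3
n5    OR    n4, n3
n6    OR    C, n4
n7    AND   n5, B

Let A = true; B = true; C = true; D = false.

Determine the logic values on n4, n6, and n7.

n1 = A NOR C = true NOR true = false
n2 = D AND n1 = false AND false = false
n3 = C OR n2 OR n1 = true OR false OR false = true
n4 = D AND n3 = false AND true = false
n5 = n4 OR n3 = false OR true = true
n6 = C OR n4 = true OR false = true
n7 = n5 AND B = true AND true = true

n4 = false, n6 = true, n7 = true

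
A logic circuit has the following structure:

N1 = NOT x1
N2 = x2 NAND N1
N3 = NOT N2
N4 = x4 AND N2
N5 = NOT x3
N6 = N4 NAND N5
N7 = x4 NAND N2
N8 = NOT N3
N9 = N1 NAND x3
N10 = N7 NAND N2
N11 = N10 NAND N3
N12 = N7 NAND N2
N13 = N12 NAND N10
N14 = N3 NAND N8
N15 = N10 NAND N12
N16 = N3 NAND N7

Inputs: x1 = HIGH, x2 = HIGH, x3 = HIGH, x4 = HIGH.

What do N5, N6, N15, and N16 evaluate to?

N5 = LOW; N6 = HIGH; N15 = LOW; N16 = HIGH

N1 = NOT x1 = NOT HIGH = LOW
N2 = x2 NAND N1 = HIGH NAND LOW = HIGH
N3 = NOT N2 = NOT HIGH = LOW
N4 = x4 AND N2 = HIGH AND HIGH = HIGH
N5 = NOT x3 = NOT HIGH = LOW
N6 = N4 NAND N5 = HIGH NAND LOW = HIGH
N7 = x4 NAND N2 = HIGH NAND HIGH = LOW
N10 = N7 NAND N2 = LOW NAND HIGH = HIGH
N12 = N7 NAND N2 = LOW NAND HIGH = HIGH
N15 = N10 NAND N12 = HIGH NAND HIGH = LOW
N16 = N3 NAND N7 = LOW NAND LOW = HIGH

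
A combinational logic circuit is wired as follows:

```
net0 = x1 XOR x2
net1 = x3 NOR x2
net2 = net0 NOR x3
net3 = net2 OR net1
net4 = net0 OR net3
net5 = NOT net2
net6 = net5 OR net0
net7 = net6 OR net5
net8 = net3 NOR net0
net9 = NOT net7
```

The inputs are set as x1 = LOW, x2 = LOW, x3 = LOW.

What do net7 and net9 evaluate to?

net7 = LOW, net9 = HIGH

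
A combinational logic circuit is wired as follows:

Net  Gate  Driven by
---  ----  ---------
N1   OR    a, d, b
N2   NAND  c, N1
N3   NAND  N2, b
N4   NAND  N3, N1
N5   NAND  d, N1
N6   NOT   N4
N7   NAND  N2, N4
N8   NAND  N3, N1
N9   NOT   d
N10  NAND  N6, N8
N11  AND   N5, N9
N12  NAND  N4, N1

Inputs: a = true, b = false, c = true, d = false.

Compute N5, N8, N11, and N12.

N5 = true  N8 = false  N11 = true  N12 = true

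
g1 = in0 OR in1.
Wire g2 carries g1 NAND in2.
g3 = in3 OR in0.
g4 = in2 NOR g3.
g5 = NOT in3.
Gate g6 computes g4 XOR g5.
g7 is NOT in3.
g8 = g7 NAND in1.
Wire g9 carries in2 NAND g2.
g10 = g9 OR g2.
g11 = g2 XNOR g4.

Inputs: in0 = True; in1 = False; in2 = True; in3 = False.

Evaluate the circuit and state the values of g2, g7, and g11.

g1 = in0 OR in1 = True OR False = True
g2 = g1 NAND in2 = True NAND True = False
g3 = in3 OR in0 = False OR True = True
g4 = in2 NOR g3 = True NOR True = False
g7 = NOT in3 = NOT False = True
g11 = g2 XNOR g4 = False XNOR False = True

g2 = False  g7 = True  g11 = True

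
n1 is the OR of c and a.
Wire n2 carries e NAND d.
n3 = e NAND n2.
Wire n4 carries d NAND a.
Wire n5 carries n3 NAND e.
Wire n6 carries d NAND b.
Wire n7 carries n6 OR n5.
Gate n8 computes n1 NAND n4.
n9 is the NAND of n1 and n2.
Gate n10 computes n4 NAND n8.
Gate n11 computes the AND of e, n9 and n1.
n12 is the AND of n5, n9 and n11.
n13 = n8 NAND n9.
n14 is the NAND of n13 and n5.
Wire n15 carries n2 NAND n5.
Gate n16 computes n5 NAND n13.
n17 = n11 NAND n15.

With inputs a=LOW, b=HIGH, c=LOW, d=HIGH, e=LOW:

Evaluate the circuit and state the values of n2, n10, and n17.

n2 = HIGH  n10 = LOW  n17 = HIGH

n1 = c OR a = LOW OR LOW = LOW
n2 = e NAND d = LOW NAND HIGH = HIGH
n3 = e NAND n2 = LOW NAND HIGH = HIGH
n4 = d NAND a = HIGH NAND LOW = HIGH
n5 = n3 NAND e = HIGH NAND LOW = HIGH
n8 = n1 NAND n4 = LOW NAND HIGH = HIGH
n9 = n1 NAND n2 = LOW NAND HIGH = HIGH
n10 = n4 NAND n8 = HIGH NAND HIGH = LOW
n11 = e AND n9 AND n1 = LOW AND HIGH AND LOW = LOW
n15 = n2 NAND n5 = HIGH NAND HIGH = LOW
n17 = n11 NAND n15 = LOW NAND LOW = HIGH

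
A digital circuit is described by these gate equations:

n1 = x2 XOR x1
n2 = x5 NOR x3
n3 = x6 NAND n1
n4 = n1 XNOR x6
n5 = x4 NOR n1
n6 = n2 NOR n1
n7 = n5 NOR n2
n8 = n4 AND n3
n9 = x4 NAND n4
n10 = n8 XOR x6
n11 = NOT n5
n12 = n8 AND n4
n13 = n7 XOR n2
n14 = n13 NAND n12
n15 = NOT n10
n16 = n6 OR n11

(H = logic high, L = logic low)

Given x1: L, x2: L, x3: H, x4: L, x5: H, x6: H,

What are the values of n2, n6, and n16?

n1 = x2 XOR x1 = L XOR L = L
n2 = x5 NOR x3 = H NOR H = L
n5 = x4 NOR n1 = L NOR L = H
n6 = n2 NOR n1 = L NOR L = H
n11 = NOT n5 = NOT H = L
n16 = n6 OR n11 = H OR L = H

n2 = L; n6 = H; n16 = H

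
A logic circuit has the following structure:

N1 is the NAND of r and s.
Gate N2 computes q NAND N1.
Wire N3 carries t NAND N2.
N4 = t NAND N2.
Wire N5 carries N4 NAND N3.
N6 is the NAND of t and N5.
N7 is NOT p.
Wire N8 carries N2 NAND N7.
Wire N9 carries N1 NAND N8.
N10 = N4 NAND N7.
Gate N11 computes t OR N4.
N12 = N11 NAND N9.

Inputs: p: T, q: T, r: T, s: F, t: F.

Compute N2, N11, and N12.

N2 = F, N11 = T, N12 = T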